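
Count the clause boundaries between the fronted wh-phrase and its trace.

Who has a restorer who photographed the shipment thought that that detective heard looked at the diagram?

2

"who" is extracted from the subject of "looked".
Boundaries crossed, outermost first: [that], [Ø] — 2 in total.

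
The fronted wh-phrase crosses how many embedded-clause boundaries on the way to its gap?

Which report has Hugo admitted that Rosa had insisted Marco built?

"which report" is extracted from the object of "built".
Boundaries crossed, outermost first: [that], [Ø] — 2 in total.

2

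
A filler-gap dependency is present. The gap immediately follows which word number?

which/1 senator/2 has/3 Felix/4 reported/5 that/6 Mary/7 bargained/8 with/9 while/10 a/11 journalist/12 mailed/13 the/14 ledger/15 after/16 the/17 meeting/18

The displaced element is "which senator" (word 2).
It is linked across 1 clause boundary (that).
It functions as the object of the preposition "with" of "bargained", so the gap sits immediately after word 9 ("with").
Base order: Felix has reported that Mary bargained with which senator while a journalist mailed the ledger after the meeting.

9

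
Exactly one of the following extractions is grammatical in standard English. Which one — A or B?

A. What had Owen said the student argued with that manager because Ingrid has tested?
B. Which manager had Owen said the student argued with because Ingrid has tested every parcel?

In A, the wh-phrase is extracted from inside an adjunct island (introduced by "because"), which blocks movement.
In B, the extraction path crosses only that-complement boundaries, which are transparent.
So B is grammatical.

B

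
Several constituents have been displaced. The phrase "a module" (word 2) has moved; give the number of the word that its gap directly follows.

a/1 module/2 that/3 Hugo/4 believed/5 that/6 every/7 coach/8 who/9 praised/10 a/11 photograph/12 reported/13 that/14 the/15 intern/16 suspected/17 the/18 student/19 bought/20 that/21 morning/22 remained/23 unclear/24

20

The displaced element is "a module" (word 2).
It is linked across 3 clause boundaries (that → that → Ø).
It functions as the direct object of "bought", so the gap sits immediately after word 20 ("bought").
Base order: Hugo believed that every coach who praised a photograph reported that the intern suspected the student bought a module that morning.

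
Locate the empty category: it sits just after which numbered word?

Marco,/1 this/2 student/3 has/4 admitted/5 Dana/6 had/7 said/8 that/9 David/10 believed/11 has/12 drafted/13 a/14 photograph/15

The displaced element is "Marco" (word 1).
It is linked across 3 clause boundaries (Ø → that → Ø).
It functions as the subject of "drafted", so the gap sits immediately after word 11 ("believed").
Base order: This student has admitted Dana had said that David believed that Marco has drafted a photograph.

11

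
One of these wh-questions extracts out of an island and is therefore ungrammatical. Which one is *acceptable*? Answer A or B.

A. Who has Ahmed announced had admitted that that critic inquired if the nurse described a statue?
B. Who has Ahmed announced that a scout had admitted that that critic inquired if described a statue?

In B, the wh-phrase is extracted from inside a wh-island (introduced by "if"), which blocks movement.
In A, the extraction path crosses only that-complement boundaries, which are transparent.
So A is grammatical.

A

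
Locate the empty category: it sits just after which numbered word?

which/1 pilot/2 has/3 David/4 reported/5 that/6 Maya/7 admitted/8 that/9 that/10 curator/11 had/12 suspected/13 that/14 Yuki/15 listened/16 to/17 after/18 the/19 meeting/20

17

The displaced element is "which pilot" (word 2).
It is linked across 3 clause boundaries (that → that → that).
It functions as the object of the preposition "to" of "listened", so the gap sits immediately after word 17 ("to").
Base order: David has reported that Maya admitted that that curator had suspected that Yuki listened to which pilot after the meeting.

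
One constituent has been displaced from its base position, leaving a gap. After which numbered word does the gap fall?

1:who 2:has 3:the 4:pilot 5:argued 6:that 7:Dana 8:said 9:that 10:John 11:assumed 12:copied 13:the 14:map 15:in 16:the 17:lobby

11

The displaced element is "who" (word 1).
It is linked across 3 clause boundaries (that → that → Ø).
It functions as the subject of "copied", so the gap sits immediately after word 11 ("assumed").
Base order: The pilot has argued that Dana said that John assumed who copied the map in the lobby.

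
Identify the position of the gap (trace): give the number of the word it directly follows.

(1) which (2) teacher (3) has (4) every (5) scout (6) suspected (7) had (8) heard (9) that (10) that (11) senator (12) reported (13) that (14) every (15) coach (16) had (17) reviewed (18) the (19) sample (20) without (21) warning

The displaced element is "which teacher" (word 2).
It is linked across 1 clause boundary (Ø).
It functions as the subject of "heard", so the gap sits immediately after word 6 ("suspected").
Base order: Every scout has suspected that which teacher had heard that that senator reported that every coach had reviewed the sample without warning.

6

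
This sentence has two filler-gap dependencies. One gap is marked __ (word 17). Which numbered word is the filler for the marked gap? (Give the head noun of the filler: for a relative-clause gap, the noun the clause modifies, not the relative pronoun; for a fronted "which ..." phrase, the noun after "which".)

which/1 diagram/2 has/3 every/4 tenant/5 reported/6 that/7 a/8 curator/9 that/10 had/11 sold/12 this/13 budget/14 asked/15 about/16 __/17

2

The marked gap is the object of the preposition "about" of "asked".
Its filler is the fronted wh-phrase "which diagram", at word 2.
(The other dependency links word 9 to a gap after word 10.)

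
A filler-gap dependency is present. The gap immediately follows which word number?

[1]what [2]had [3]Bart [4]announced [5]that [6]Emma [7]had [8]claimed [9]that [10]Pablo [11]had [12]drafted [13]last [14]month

The displaced element is "what" (word 1).
It is linked across 2 clause boundaries (that → that).
It functions as the direct object of "drafted", so the gap sits immediately after word 12 ("drafted").
Base order: Bart had announced that Emma had claimed that Pablo had drafted what last month.

12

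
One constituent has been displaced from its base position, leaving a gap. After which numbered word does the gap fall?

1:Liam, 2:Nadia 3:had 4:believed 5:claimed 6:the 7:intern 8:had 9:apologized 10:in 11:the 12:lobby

The displaced element is "Liam" (word 1).
It is linked across 1 clause boundary (Ø).
It functions as the subject of "claimed", so the gap sits immediately after word 4 ("believed").
Base order: Nadia had believed Liam claimed the intern had apologized in the lobby.

4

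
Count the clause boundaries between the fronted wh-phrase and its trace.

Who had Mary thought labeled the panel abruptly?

"who" is extracted from the subject of "labeled".
Boundaries crossed, outermost first: [Ø] — 1 in total.

1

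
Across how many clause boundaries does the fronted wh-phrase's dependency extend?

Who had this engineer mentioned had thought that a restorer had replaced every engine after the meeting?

1

"who" is extracted from the subject of "thought".
Boundaries crossed, outermost first: [Ø] — 1 in total.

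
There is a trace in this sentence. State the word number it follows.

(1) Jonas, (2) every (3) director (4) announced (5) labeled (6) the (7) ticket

4

The displaced element is "Jonas" (word 1).
It is linked across 1 clause boundary (Ø).
It functions as the subject of "labeled", so the gap sits immediately after word 4 ("announced").
Base order: Every director announced that Jonas labeled the ticket.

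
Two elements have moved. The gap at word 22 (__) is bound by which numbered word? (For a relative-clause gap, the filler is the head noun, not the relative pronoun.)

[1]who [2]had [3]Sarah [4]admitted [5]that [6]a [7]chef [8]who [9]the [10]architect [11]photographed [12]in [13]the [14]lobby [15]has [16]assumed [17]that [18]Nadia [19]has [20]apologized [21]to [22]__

1

The marked gap is the object of the preposition "to" of "apologized".
Its filler is the fronted wh-phrase "who", at word 1.
(The other dependency links word 7 to a gap after word 11.)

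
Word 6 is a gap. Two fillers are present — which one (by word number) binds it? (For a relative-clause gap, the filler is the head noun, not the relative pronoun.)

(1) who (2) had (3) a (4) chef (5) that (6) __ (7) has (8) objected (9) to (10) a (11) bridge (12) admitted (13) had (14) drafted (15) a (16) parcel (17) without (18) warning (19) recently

The marked gap is inside the relative clause, the subject of "objected".
Its filler is the head noun "chef" (via "that"), at word 4.
(The other dependency links word 1 to a gap after word 12.)

4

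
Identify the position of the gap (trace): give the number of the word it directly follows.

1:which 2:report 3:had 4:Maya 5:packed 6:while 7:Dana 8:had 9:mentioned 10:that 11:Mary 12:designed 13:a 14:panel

5

The displaced element is "which report" (word 2).
It functions as the direct object of "packed", so the gap sits immediately after word 5 ("packed").
Base order: Maya had packed which report while Dana had mentioned that Mary designed a panel.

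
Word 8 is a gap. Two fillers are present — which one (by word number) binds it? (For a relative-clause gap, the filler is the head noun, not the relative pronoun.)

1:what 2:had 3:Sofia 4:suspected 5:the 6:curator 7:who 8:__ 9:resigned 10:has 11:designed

6

The marked gap is inside the relative clause, the subject of "resigned".
Its filler is the head noun "curator" (via "who"), at word 6.
(The other dependency links word 1 to a gap after word 11.)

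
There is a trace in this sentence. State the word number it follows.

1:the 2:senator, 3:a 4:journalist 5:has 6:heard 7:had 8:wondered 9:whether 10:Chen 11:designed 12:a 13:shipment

The displaced element is "the senator" (word 2).
It is linked across 1 clause boundary (Ø).
It functions as the subject of "wondered", so the gap sits immediately after word 6 ("heard").
Base order: A journalist has heard that the senator had wondered whether Chen designed a shipment.

6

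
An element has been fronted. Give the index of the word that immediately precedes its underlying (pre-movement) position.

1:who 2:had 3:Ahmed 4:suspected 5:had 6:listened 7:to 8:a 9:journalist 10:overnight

4

The displaced element is "who" (word 1).
It is linked across 1 clause boundary (Ø).
It functions as the subject of "listened", so the gap sits immediately after word 4 ("suspected").
Base order: Ahmed had suspected that who had listened to a journalist overnight.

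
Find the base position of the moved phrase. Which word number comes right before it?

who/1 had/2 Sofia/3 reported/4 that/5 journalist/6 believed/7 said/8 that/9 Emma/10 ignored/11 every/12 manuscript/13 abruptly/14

7

The displaced element is "who" (word 1).
It is linked across 2 clause boundaries (Ø → Ø).
It functions as the subject of "said", so the gap sits immediately after word 7 ("believed").
Base order: Sofia had reported that journalist believed that who said that Emma ignored every manuscript abruptly.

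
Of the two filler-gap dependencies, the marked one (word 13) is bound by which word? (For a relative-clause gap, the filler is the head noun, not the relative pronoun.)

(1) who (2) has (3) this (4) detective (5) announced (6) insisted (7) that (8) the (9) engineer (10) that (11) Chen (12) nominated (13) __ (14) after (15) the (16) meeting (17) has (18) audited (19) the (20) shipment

The marked gap is inside the relative clause, the direct object of "nominated".
Its filler is the head noun "engineer" (via "that"), at word 9.
(The other dependency links word 1 to a gap after word 5.)

9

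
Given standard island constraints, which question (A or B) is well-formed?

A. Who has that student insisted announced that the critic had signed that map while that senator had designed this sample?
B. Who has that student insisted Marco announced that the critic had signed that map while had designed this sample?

A

In B, the wh-phrase is extracted from inside an adjunct island (introduced by "while"), which blocks movement.
In A, the extraction path crosses only that-complement boundaries, which are transparent.
So A is grammatical.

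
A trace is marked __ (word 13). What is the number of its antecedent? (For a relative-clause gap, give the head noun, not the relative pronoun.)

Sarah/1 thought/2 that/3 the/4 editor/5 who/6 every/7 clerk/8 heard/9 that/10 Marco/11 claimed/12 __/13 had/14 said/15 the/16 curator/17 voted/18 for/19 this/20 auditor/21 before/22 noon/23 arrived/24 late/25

5

The gap at 13 is the subject of "said", inside a relative clause.
The relative pronoun is "who" (word 6); it is bound by the head noun immediately before it.
Its filler is the head noun "editor", at word 5.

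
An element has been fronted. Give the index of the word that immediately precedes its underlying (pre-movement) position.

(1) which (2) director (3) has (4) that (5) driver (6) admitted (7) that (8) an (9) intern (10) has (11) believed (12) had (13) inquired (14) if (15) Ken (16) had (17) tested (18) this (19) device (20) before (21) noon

11

The displaced element is "which director" (word 2).
It is linked across 2 clause boundaries (that → Ø).
It functions as the subject of "inquired", so the gap sits immediately after word 11 ("believed").
Base order: That driver has admitted that an intern has believed that which director had inquired if Ken had tested this device before noon.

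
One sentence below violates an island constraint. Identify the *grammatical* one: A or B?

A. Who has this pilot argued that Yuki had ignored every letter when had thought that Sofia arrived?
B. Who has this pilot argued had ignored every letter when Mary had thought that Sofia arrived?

B

In A, the wh-phrase is extracted from inside an adjunct island (introduced by "when"), which blocks movement.
In B, the extraction path crosses only that-complement boundaries, which are transparent.
So B is grammatical.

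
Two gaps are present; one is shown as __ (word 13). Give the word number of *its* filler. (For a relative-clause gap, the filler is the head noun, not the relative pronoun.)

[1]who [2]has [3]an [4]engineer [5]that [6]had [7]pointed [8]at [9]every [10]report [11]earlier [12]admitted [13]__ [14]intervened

The marked gap is the subject of "intervened".
Its filler is the fronted wh-phrase "who", at word 1.
(The other dependency links word 4 to a gap after word 5.)

1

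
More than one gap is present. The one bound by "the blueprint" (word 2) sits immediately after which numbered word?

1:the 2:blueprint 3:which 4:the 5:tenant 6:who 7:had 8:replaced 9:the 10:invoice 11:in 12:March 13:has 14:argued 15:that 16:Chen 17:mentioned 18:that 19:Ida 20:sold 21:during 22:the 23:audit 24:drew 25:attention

The displaced element is "the blueprint" (word 2).
It is linked across 2 clause boundaries (that → that).
It functions as the direct object of "sold", so the gap sits immediately after word 20 ("sold").
Base order: The tenant who had replaced the invoice in March has argued that Chen mentioned that Ida sold the blueprint during the audit.

20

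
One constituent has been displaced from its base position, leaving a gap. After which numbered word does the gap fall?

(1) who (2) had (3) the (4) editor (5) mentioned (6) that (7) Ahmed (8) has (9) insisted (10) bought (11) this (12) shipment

9

The displaced element is "who" (word 1).
It is linked across 2 clause boundaries (that → Ø).
It functions as the subject of "bought", so the gap sits immediately after word 9 ("insisted").
Base order: The editor had mentioned that Ahmed has insisted that who bought this shipment.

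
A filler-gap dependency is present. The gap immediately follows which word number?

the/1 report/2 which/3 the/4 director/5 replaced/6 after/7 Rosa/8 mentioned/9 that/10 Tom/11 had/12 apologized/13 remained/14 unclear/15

6

The displaced element is "the report" (word 2).
It functions as the direct object of "replaced", so the gap sits immediately after word 6 ("replaced").
Base order: The director replaced the report after Rosa mentioned that Tom had apologized.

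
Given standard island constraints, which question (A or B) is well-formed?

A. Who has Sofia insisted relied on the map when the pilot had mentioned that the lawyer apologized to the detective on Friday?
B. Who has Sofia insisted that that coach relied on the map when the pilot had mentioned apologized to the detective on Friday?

In B, the wh-phrase is extracted from inside an adjunct island (introduced by "when"), which blocks movement.
In A, the extraction path crosses only that-complement boundaries, which are transparent.
So A is grammatical.

A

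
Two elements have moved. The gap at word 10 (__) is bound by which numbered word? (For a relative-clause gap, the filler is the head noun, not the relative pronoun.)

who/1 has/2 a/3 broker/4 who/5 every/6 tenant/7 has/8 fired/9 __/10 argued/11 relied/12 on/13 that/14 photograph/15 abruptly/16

4

The marked gap is inside the relative clause, the direct object of "fired".
Its filler is the head noun "broker" (via "who"), at word 4.
(The other dependency links word 1 to a gap after word 11.)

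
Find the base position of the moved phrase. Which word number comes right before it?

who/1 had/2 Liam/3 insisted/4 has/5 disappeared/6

4

The displaced element is "who" (word 1).
It is linked across 1 clause boundary (Ø).
It functions as the subject of "disappeared", so the gap sits immediately after word 4 ("insisted").
Base order: Liam had insisted that who has disappeared.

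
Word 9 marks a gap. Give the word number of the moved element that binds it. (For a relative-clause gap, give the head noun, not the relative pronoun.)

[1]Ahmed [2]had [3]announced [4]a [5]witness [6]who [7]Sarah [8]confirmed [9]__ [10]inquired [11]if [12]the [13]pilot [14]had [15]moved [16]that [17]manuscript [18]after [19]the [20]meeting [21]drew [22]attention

The gap at 9 is the subject of "inquired", inside a relative clause.
The relative pronoun is "who" (word 6); it is bound by the head noun immediately before it.
Its filler is the head noun "witness", at word 5.

5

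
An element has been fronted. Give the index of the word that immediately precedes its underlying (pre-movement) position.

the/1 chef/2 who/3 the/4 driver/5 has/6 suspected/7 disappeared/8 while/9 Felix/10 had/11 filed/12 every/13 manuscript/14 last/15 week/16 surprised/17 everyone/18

The displaced element is "the chef" (word 2).
It is linked across 1 clause boundary (Ø).
It functions as the subject of "disappeared", so the gap sits immediately after word 7 ("suspected").
Base order: The driver has suspected that the chef disappeared while Felix had filed every manuscript last week.

7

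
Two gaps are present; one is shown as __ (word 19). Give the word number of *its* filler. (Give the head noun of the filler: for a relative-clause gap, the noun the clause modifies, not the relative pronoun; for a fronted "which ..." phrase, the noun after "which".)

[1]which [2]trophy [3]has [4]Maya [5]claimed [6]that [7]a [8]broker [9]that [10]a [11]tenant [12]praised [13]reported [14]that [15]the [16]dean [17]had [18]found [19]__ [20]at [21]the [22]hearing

The marked gap is the direct object of "found".
Its filler is the fronted wh-phrase "which trophy", at word 2.
(The other dependency links word 8 to a gap after word 12.)

2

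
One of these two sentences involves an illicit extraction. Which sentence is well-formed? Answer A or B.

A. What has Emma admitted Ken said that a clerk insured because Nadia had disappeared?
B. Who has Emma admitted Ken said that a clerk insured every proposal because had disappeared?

A

In B, the wh-phrase is extracted from inside an adjunct island (introduced by "because"), which blocks movement.
In A, the extraction path crosses only that-complement boundaries, which are transparent.
So A is grammatical.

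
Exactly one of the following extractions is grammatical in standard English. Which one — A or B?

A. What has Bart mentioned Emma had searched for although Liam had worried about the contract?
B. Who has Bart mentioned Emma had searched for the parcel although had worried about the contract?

A

In B, the wh-phrase is extracted from inside an adjunct island (introduced by "although"), which blocks movement.
In A, the extraction path crosses only that-complement boundaries, which are transparent.
So A is grammatical.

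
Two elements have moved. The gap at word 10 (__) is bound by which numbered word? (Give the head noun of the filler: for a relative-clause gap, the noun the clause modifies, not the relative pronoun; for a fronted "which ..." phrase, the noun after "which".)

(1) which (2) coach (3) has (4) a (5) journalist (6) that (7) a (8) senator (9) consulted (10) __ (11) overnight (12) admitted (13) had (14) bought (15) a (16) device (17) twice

5

The marked gap is inside the relative clause, the direct object of "consulted".
Its filler is the head noun "journalist" (via "that"), at word 5.
(The other dependency links word 2 to a gap after word 12.)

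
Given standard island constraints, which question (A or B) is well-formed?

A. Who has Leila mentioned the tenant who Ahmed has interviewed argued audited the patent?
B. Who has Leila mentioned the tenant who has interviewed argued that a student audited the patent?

In B, the wh-phrase is extracted from inside a complex-NP island (relative clause) (introduced by "who"), which blocks movement.
In A, the extraction path crosses only that-complement boundaries, which are transparent.
So A is grammatical.

A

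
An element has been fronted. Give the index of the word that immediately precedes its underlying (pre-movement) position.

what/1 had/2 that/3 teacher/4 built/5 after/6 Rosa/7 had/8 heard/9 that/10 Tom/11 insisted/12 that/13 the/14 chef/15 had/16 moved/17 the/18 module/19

5

The displaced element is "what" (word 1).
It functions as the direct object of "built", so the gap sits immediately after word 5 ("built").
Base order: That teacher had built what after Rosa had heard that Tom insisted that the chef had moved the module.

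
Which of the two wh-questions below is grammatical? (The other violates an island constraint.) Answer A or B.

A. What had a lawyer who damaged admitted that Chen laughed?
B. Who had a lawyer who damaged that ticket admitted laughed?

In A, the wh-phrase is extracted from inside a complex-NP island (relative clause) (introduced by "who"), which blocks movement.
In B, the extraction path crosses only that-complement boundaries, which are transparent.
So B is grammatical.

B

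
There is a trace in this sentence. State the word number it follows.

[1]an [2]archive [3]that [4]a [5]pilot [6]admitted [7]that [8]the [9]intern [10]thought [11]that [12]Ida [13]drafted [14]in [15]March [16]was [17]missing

13

The displaced element is "an archive" (word 2).
It is linked across 2 clause boundaries (that → that).
It functions as the direct object of "drafted", so the gap sits immediately after word 13 ("drafted").
Base order: A pilot admitted that the intern thought that Ida drafted an archive in March.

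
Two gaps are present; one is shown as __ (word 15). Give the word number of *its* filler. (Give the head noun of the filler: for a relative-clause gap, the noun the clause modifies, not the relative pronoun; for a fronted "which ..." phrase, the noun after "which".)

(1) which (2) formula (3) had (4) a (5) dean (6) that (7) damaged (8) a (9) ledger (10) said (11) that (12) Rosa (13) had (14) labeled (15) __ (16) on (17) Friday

2

The marked gap is the direct object of "labeled".
Its filler is the fronted wh-phrase "which formula", at word 2.
(The other dependency links word 5 to a gap after word 6.)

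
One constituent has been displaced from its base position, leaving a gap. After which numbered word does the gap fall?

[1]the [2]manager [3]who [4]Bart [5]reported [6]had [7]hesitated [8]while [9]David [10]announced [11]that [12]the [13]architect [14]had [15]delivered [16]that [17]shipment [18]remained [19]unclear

5

The displaced element is "the manager" (word 2).
It is linked across 1 clause boundary (Ø).
It functions as the subject of "hesitated", so the gap sits immediately after word 5 ("reported").
Base order: Bart reported that the manager had hesitated while David announced that the architect had delivered that shipment.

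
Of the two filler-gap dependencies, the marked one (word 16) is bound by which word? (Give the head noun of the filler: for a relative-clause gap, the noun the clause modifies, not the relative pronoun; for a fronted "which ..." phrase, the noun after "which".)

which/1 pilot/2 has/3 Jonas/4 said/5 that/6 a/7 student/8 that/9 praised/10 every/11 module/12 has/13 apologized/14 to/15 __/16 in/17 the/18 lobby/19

2

The marked gap is the object of the preposition "to" of "apologized".
Its filler is the fronted wh-phrase "which pilot", at word 2.
(The other dependency links word 8 to a gap after word 9.)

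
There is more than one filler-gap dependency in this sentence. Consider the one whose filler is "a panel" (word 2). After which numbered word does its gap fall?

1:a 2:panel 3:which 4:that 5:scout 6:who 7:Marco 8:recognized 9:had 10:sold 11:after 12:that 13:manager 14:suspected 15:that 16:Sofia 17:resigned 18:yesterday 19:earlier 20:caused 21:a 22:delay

The displaced element is "a panel" (word 2).
It functions as the direct object of "sold", so the gap sits immediately after word 10 ("sold").
Base order: That scout who Marco recognized had sold a panel after that manager suspected that Sofia resigned yesterday earlier.

10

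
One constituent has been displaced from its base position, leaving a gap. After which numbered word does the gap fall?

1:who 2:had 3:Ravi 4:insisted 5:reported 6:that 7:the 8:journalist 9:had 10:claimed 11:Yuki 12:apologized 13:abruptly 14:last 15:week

4

The displaced element is "who" (word 1).
It is linked across 1 clause boundary (Ø).
It functions as the subject of "reported", so the gap sits immediately after word 4 ("insisted").
Base order: Ravi had insisted that who reported that the journalist had claimed Yuki apologized abruptly last week.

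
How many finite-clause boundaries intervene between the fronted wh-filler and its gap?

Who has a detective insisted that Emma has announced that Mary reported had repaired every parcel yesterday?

"who" is extracted from the subject of "repaired".
Boundaries crossed, outermost first: [that], [that], [Ø] — 3 in total.

3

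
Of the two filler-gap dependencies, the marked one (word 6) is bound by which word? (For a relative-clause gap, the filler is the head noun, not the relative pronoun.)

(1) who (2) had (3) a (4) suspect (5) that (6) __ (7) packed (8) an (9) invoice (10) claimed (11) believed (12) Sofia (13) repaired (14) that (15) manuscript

4

The marked gap is inside the relative clause, the subject of "packed".
Its filler is the head noun "suspect" (via "that"), at word 4.
(The other dependency links word 1 to a gap after word 10.)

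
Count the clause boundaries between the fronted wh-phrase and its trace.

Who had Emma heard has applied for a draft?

1

"who" is extracted from the subject of "applied".
Boundaries crossed, outermost first: [Ø] — 1 in total.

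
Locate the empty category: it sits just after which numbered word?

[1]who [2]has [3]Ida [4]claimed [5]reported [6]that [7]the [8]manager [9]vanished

4

The displaced element is "who" (word 1).
It is linked across 1 clause boundary (Ø).
It functions as the subject of "reported", so the gap sits immediately after word 4 ("claimed").
Base order: Ida has claimed that who reported that the manager vanished.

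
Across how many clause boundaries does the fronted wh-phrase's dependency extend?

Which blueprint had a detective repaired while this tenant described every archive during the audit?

"which blueprint" originates inside the matrix clause — no clause boundary is crossed.

0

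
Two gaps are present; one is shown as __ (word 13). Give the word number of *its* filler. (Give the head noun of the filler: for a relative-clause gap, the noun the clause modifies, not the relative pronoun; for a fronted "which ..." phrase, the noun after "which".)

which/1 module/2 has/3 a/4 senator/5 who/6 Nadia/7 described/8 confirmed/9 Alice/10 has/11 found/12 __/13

The marked gap is the direct object of "found".
Its filler is the fronted wh-phrase "which module", at word 2.
(The other dependency links word 5 to a gap after word 8.)

2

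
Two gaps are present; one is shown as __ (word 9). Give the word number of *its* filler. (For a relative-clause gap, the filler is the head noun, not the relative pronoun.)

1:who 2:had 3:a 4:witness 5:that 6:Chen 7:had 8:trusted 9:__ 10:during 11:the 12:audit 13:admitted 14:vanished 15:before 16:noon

The marked gap is inside the relative clause, the direct object of "trusted".
Its filler is the head noun "witness" (via "that"), at word 4.
(The other dependency links word 1 to a gap after word 13.)

4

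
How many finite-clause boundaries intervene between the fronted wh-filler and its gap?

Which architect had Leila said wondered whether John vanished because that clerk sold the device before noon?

1

"which architect" is extracted from the subject of "wondered".
Boundaries crossed, outermost first: [Ø] — 1 in total.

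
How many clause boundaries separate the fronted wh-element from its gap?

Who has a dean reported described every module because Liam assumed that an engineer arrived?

1

"who" is extracted from the subject of "described".
Boundaries crossed, outermost first: [Ø] — 1 in total.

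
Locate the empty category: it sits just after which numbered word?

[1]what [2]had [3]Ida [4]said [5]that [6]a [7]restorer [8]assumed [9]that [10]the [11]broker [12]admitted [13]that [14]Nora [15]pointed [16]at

16

The displaced element is "what" (word 1).
It is linked across 3 clause boundaries (that → that → that).
It functions as the object of the preposition "at" of "pointed", so the gap sits immediately after word 16 ("at").
Base order: Ida had said that a restorer assumed that the broker admitted that Nora pointed at what.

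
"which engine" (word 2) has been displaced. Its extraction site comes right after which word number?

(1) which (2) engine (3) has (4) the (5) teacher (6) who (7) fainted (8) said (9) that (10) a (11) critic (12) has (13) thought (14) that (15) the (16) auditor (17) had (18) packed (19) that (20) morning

The displaced element is "which engine" (word 2).
It is linked across 2 clause boundaries (that → that).
It functions as the direct object of "packed", so the gap sits immediately after word 18 ("packed").
Base order: The teacher who fainted has said that a critic has thought that the auditor had packed which engine that morning.

18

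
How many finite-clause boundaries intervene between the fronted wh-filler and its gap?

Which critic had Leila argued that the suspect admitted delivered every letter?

"which critic" is extracted from the subject of "delivered".
Boundaries crossed, outermost first: [that], [Ø] — 2 in total.

2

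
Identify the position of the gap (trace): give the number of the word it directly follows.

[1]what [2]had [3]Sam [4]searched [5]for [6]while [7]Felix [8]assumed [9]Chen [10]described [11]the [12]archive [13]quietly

The displaced element is "what" (word 1).
It functions as the object of the preposition "for" of "searched", so the gap sits immediately after word 5 ("for").
Base order: Sam had searched for what while Felix assumed Chen described the archive quietly.

5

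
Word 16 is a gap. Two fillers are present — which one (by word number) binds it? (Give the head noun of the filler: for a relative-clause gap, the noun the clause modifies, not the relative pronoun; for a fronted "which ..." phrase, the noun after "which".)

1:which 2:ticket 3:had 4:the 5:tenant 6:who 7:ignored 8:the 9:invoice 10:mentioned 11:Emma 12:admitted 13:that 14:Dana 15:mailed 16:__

2

The marked gap is the direct object of "mailed".
Its filler is the fronted wh-phrase "which ticket", at word 2.
(The other dependency links word 5 to a gap after word 6.)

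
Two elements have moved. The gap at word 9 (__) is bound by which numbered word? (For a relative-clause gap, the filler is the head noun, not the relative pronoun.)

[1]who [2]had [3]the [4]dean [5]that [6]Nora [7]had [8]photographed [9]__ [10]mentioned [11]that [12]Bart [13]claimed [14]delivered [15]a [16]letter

The marked gap is inside the relative clause, the direct object of "photographed".
Its filler is the head noun "dean" (via "that"), at word 4.
(The other dependency links word 1 to a gap after word 13.)

4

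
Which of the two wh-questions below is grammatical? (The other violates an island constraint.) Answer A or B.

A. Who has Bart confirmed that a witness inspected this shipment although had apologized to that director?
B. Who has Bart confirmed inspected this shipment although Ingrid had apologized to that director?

In A, the wh-phrase is extracted from inside an adjunct island (introduced by "although"), which blocks movement.
In B, the extraction path crosses only that-complement boundaries, which are transparent.
So B is grammatical.

B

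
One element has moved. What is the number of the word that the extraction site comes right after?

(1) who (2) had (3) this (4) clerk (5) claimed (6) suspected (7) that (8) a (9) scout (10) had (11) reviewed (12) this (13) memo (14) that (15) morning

The displaced element is "who" (word 1).
It is linked across 1 clause boundary (Ø).
It functions as the subject of "suspected", so the gap sits immediately after word 5 ("claimed").
Base order: This clerk had claimed who suspected that a scout had reviewed this memo that morning.

5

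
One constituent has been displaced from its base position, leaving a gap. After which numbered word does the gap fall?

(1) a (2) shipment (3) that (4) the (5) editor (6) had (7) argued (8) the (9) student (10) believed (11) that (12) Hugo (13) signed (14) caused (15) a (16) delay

13

The displaced element is "a shipment" (word 2).
It is linked across 2 clause boundaries (Ø → that).
It functions as the direct object of "signed", so the gap sits immediately after word 13 ("signed").
Base order: The editor had argued the student believed that Hugo signed a shipment.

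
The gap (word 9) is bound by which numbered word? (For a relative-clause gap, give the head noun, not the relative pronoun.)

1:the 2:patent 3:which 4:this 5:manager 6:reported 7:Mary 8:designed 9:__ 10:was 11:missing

The gap at 9 is the object of "designed", inside a relative clause.
The relative pronoun is "which" (word 3); it is bound by the head noun immediately before it.
Its filler is the head noun "patent", at word 2.

2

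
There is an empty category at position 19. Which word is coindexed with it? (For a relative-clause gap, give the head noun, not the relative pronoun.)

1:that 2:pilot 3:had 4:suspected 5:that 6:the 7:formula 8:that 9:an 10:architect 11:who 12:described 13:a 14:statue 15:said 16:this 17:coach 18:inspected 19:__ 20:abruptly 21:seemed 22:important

7

The gap at 19 is the object of "inspected", inside a relative clause.
The relative pronoun is "that" (word 8); it is bound by the head noun immediately before it.
Its filler is the head noun "formula", at word 7.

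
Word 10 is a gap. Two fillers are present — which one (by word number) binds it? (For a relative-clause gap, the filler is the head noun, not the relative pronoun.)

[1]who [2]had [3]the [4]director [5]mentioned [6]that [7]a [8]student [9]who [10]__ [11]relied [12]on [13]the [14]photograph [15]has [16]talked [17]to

8

The marked gap is inside the relative clause, the subject of "relied".
Its filler is the head noun "student" (via "who"), at word 8.
(The other dependency links word 1 to a gap after word 17.)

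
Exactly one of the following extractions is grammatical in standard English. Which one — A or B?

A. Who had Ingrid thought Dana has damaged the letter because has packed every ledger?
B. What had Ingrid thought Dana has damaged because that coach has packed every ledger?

B

In A, the wh-phrase is extracted from inside an adjunct island (introduced by "because"), which blocks movement.
In B, the extraction path crosses only that-complement boundaries, which are transparent.
So B is grammatical.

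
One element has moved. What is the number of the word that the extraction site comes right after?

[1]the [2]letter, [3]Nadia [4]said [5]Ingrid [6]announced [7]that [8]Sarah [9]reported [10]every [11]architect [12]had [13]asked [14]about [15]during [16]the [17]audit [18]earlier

The displaced element is "the letter" (word 2).
It is linked across 3 clause boundaries (Ø → that → Ø).
It functions as the object of the preposition "about" of "asked", so the gap sits immediately after word 14 ("about").
Base order: Nadia said Ingrid announced that Sarah reported every architect had asked about the letter during the audit earlier.

14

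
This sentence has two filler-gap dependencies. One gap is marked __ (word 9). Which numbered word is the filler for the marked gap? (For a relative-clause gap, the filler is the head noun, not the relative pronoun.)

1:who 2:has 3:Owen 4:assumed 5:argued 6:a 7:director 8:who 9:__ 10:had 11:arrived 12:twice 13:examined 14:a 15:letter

7

The marked gap is inside the relative clause, the subject of "arrived".
Its filler is the head noun "director" (via "who"), at word 7.
(The other dependency links word 1 to a gap after word 4.)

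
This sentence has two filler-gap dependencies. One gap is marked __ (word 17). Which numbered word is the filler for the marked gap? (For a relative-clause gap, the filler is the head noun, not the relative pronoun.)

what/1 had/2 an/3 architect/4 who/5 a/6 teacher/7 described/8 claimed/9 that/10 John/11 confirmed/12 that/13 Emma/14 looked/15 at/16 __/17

1

The marked gap is the object of the preposition "at" of "looked".
Its filler is the fronted wh-phrase "what", at word 1.
(The other dependency links word 4 to a gap after word 8.)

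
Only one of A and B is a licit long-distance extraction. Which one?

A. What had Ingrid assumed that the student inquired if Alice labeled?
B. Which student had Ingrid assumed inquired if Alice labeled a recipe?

B

In A, the wh-phrase is extracted from inside a wh-island (introduced by "if"), which blocks movement.
In B, the extraction path crosses only that-complement boundaries, which are transparent.
So B is grammatical.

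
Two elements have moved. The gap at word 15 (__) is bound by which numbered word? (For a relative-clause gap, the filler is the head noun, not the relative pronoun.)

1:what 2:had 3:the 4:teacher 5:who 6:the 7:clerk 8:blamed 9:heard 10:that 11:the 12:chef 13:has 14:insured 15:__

The marked gap is the direct object of "insured".
Its filler is the fronted wh-phrase "what", at word 1.
(The other dependency links word 4 to a gap after word 8.)

1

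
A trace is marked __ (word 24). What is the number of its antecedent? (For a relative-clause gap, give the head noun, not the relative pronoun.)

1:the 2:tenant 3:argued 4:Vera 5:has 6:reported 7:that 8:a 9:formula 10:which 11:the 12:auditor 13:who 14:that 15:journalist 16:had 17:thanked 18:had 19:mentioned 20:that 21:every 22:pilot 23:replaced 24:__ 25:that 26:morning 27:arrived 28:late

The gap at 24 is the object of "replaced", inside a relative clause.
The relative pronoun is "which" (word 10); it is bound by the head noun immediately before it.
Its filler is the head noun "formula", at word 9.

9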